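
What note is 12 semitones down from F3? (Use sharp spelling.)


F3: chromatic position 5 in octave 3 → absolute = 3×12 + 5 = 41
Transpose down 12: 41 - 12 = 29
29 = 2×12 + 5 → F in octave 2
Result = F2


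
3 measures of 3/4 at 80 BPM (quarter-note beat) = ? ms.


Quarter-note beat duration = 60000 / 80 ms
Beats per measure (3/4) = 3
One measure = 3 × 60000 / 80 = 180000 / 80 ms
3 measures = 3 × 180000 / 80 = 540000 / 80
= 6750.0 ms


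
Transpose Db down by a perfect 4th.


perfect 4th: 4 letter names, 5 semitones
Letter: D - 3 → A
Pitch: Db - 5 semitones, spelled as an A → Ab
= Ab


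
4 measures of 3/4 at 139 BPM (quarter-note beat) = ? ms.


Let's work it out.
Quarter-note beat duration = 60000 / 139 ms
Beats per measure (3/4) = 3
One measure = 3 × 60000 / 139 = 180000 / 139 ms
4 measures = 4 × 180000 / 139 = 720000 / 139
= 5179.9 ms


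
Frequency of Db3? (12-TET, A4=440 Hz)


Solution.
f = 440 × 2^(n/12) where n = semitones from A4
Db3: -20 semitones from A4
f = 440 × 2^(-20/12)
f = 138.59 Hz


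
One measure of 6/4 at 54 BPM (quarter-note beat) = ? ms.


Quarter-note beat duration = 60000 / 54 ms
Beats per measure (6/4) = 6
One measure = 6 × 60000 / 54 = 360000 / 54 ms
= 6666.7 ms


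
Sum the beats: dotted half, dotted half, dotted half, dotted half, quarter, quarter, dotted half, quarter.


Beat values:
  dotted half = 3 beats
  dotted half = 3 beats
  dotted half = 3 beats
  dotted half = 3 beats
  quarter = 1 beat
  quarter = 1 beat
  dotted half = 3 beats
  quarter = 1 beat
Sum = 3 + 3 + 3 + 3 + 1 + 1 + 3 + 1
= 18 beats


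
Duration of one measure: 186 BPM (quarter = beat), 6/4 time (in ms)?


Quarter-note beat duration = 60000 / 186 ms
Beats per measure (6/4) = 6
One measure = 6 × 60000 / 186 = 360000 / 186 ms
= 1935.5 ms


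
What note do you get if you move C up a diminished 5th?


Working:
diminished 5th: 5 letter names, 6 semitones
Letter: C + 4 → G
Pitch: C + 6 semitones, spelled as a G → Gb
= Gb


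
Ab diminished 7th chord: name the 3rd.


Step by step:
Diminished 7th chord = root + minor 3rd + diminished 5th + diminished 7th
Seventh chords stack in thirds, so the letter names are A-C-E-G
Root: Ab
Minor 3rd above Ab: Cb
Diminished 5th above Ab: Ebb
Diminished 7th above Ab: Gbb
The 3rd = Cb


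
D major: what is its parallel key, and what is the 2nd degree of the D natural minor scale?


Working:
Parallel keys share the same tonic but differ in mode
D major → parallel is D minor
D natural minor scale: D E F G A Bb C
= D minor; 2nd degree = E


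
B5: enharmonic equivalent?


Solution.
Enharmonic notes sound the same pitch but are spelled with different letter names
B and Cb name the same pitch class
Octave numbers change at C, so B5 = Cb6
= Cb6


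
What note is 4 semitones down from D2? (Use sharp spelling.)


Reasoning:
D2: chromatic position 2 in octave 2 → absolute = 2×12 + 2 = 26
Transpose down 4: 26 - 4 = 22
22 = 1×12 + 10 → A# in octave 1
Result = A#1


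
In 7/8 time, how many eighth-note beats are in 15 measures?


Let's work it out.
Time signature 7/8: the bottom number 8 means the eighth note gets one count
The top number 7 means 7 eighth-note beats per measure
Total = 7 × 15 measures
= 105 eighth-note beats


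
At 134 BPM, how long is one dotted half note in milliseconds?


One quarter-note beat = 60000 / BPM = 60000 / 134 ms
Dotted half note = 3 × quarter note
Duration = 3 × 60000 / 134 = 180000 / 134
= 1343.3 ms


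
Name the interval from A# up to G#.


Let's work it out.
Letter names: A → G spans 7 letter names → a 7th
Semitones: A# → G# = 10 half-steps
A 7th of 10 semitones is a minor 7th
= minor 7th


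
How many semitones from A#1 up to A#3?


Reasoning:
Absolute semitone position = octave×12 + chromatic position
A#1: 1×12 + 10 = 22
A#3: 3×12 + 10 = 46
Difference = 46 - 22 = 24
= 24 semitones


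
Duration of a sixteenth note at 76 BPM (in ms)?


Reasoning:
One quarter-note beat = 60000 / BPM = 60000 / 76 ms
Sixteenth note = 1/4 × quarter note
Duration = 1/4 × 60000 / 76 = 15000 / 76
= 197.4 ms


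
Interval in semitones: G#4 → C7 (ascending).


Working:
Absolute semitone position = octave×12 + chromatic position
G#4: 4×12 + 8 = 56
C7: 7×12 + 0 = 84
Difference = 84 - 56 = 28
= 28 semitones


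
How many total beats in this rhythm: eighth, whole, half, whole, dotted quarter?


Let's work it out.
Beat values:
  eighth = 0.5 beats
  whole = 4 beats
  half = 2 beats
  whole = 4 beats
  dotted quarter = 1.5 beats
Sum = 0.5 + 4 + 2 + 4 + 1.5
= 12 beats


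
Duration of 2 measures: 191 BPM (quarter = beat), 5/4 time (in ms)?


Quarter-note beat duration = 60000 / 191 ms
Beats per measure (5/4) = 5
One measure = 5 × 60000 / 191 = 300000 / 191 ms
2 measures = 2 × 300000 / 191 = 600000 / 191
= 3141.4 ms


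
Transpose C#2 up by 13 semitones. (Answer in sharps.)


Solution.
C#2: chromatic position 1 in octave 2 → absolute = 2×12 + 1 = 25
Transpose up 13: 25 + 13 = 38
38 = 3×12 + 2 → D in octave 3
Result = D3


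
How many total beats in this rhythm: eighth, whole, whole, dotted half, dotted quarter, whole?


Working:
Beat values:
  eighth = 0.5 beats
  whole = 4 beats
  whole = 4 beats
  dotted half = 3 beats
  dotted quarter = 1.5 beats
  whole = 4 beats
Sum = 0.5 + 4 + 4 + 3 + 1.5 + 4
= 17 beats


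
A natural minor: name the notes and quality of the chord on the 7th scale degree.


Let's work it out.
A natural minor scale: A B C D E F G
Diatonic triad on degree 7 stacks scale notes 7, 2, 4: G B D
G→B = 4 semitones; G→D = 7 semitones → major triad
= G B D (major)


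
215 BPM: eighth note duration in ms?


Step by step:
One quarter-note beat = 60000 / BPM = 60000 / 215 ms
Eighth note = 1/2 × quarter note
Duration = 1/2 × 60000 / 215 = 30000 / 215
= 139.5 ms


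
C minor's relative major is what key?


The relative major shares the key signature and is a minor 3rd above the minor tonic
A minor 3rd above C is Eb
→ relative major of C minor is Eb major
= Eb major


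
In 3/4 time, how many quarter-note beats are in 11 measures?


Let's work it out.
Time signature 3/4: the bottom number 4 means the quarter note gets one count
The top number 3 means 3 quarter-note beats per measure
Total = 3 × 11 measures
= 33 quarter-note beats


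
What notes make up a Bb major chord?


Solution.
Major triad = root + major 3rd (4 semitones) + perfect 5th (7 semitones)
A triad on Bb stacks thirds, so the chord tones use letter names B-D-F
Root: Bb
Major 3rd above Bb: D
Perfect 5th above Bb: F
Chord = Bb D F


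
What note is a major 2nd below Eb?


Let's work it out.
A 2nd spans 2 letter names, so from E we land on D
A major 2nd = 2 semitones below Eb
Spell D at that pitch: Db
= Db


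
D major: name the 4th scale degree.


Major scale pattern: W-W-H-W-W-W-H (2-2-1-2-2-2-1 semitones)
Starting from D:
  D + 2 semitones → E
  E + 2 semitones → F#
  F# + 1 semitone → G
  G + 2 semitones → A
  A + 2 semitones → B
  B + 2 semitones → C#
  C# + 1 semitone → D
Scale: D E F# G A B C#
Degree 4 = G


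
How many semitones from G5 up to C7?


Let's work it out.
Absolute semitone position = octave×12 + chromatic position
G5: 5×12 + 7 = 67
C7: 7×12 + 0 = 84
Difference = 84 - 67 = 17
= 17 semitones


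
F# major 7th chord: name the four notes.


Working:
Major 7th chord = root + major 3rd + perfect 5th + major 7th
Seventh chords stack in thirds, so the letter names are F-A-C-E
Root: F#
Major 3rd above F#: A#
Perfect 5th above F#: C#
Major 7th above F#: E#
Chord = F# A# C# E#


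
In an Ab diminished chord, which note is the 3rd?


Working:
Diminished triad = root + minor 3rd (3 semitones) + diminished 5th (6 semitones)
A triad on Ab stacks thirds, so the chord tones use letter names A-C-E
Root: Ab
Minor 3rd above Ab: Cb
Diminished 5th above Ab: Ebb
The 3rd = Cb


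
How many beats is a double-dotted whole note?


Base whole note = 4 beats
Dot 1 adds half the previous value: +2
Dot 2 adds half the previous value: +1
One double-dotted whole = 4 + 2 + 1 = 7
= 7 beats


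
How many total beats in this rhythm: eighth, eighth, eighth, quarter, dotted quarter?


Step by step:
Beat values:
  eighth = 0.5 beats
  eighth = 0.5 beats
  eighth = 0.5 beats
  quarter = 1 beat
  dotted quarter = 1.5 beats
Sum = 0.5 + 0.5 + 0.5 + 1 + 1.5
= 4 beats


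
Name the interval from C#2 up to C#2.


Working:
Letter names: C → C spans 1 letter name → a unison
Semitones: C#2 → C#2 = 0 half-steps
A unison of 0 semitones is a perfect unison
= perfect unison


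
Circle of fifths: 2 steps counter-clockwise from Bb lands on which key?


Each counter-clockwise step moves down a perfect 5th (= up a perfect 4th)
From Bb: Bb → Eb → Ab
= Ab


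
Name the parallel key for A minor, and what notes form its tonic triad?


Solution.
Parallel keys share the same tonic but differ in mode
A minor → parallel is A major
Tonic triad of A major = A C# E
= A major; triad = A C# E


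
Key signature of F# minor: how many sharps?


Let's work it out.
Sharp minor keys follow the circle of fifths: A(0), E(1), B(2), F#(3), C#(4), G#(5), D#(6), A#(7)
F# minor has 3 sharps
Order of sharps: F# C# G# D# A# E# B# → first 3: F#, C#, G#
= 3 sharps


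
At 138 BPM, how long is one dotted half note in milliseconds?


Reasoning:
One quarter-note beat = 60000 / BPM = 60000 / 138 ms
Dotted half note = 3 × quarter note
Duration = 3 × 60000 / 138 = 180000 / 138
= 1304.3 ms


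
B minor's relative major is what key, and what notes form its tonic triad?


Let's work it out.
The relative major shares the key signature and is a minor 3rd above the minor tonic
A minor 3rd above B is D
→ relative major of B minor is D major
Tonic triad of D major = root + major 3rd + perfect 5th = D F# A
= D major; triad = D F# A


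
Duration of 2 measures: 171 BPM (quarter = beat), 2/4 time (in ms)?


Step by step:
Quarter-note beat duration = 60000 / 171 ms
Beats per measure (2/4) = 2
One measure = 2 × 60000 / 171 = 120000 / 171 ms
2 measures = 2 × 120000 / 171 = 240000 / 171
= 1403.5 ms


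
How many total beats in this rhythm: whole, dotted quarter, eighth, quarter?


Beat values:
  whole = 4 beats
  dotted quarter = 1.5 beats
  eighth = 0.5 beats
  quarter = 1 beat
Sum = 4 + 1.5 + 0.5 + 1
= 7 beats


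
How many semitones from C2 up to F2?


Working:
Absolute semitone position = octave×12 + chromatic position
C2: 2×12 + 0 = 24
F2: 2×12 + 5 = 29
Difference = 29 - 24 = 5
= 5 semitones


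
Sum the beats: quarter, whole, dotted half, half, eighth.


Solution.
Beat values:
  quarter = 1 beat
  whole = 4 beats
  dotted half = 3 beats
  half = 2 beats
  eighth = 0.5 beats
Sum = 1 + 4 + 3 + 2 + 0.5
= 10.5 beats


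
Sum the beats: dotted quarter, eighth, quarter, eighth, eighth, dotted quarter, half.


Beat values:
  dotted quarter = 1.5 beats
  eighth = 0.5 beats
  quarter = 1 beat
  eighth = 0.5 beats
  eighth = 0.5 beats
  dotted quarter = 1.5 beats
  half = 2 beats
Sum = 1.5 + 0.5 + 1 + 0.5 + 0.5 + 1.5 + 2
= 7.5 beats


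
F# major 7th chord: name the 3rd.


Major 7th chord = root + major 3rd + perfect 5th + major 7th
Seventh chords stack in thirds, so the letter names are F-A-C-E
Root: F#
Major 3rd above F#: A#
Perfect 5th above F#: C#
Major 7th above F#: E#
The 3rd = A#


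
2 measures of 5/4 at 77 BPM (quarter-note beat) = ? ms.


Solution.
Quarter-note beat duration = 60000 / 77 ms
Beats per measure (5/4) = 5
One measure = 5 × 60000 / 77 = 300000 / 77 ms
2 measures = 2 × 300000 / 77 = 600000 / 77
= 7792.2 ms


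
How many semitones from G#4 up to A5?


Let's work it out.
Absolute semitone position = octave×12 + chromatic position
G#4: 4×12 + 8 = 56
A5: 5×12 + 9 = 69
Difference = 69 - 56 = 13
= 13 semitones


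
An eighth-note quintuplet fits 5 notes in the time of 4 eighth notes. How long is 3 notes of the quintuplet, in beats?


Quintuplet: 5 notes occupy the space of 4 eighth notes
Space = 4 × 1/2 = 2 beats
Each quintuplet note = 2 / 5 = 2/5 beats
3 notes = 3 × 2/5 = 6/5
= 6/5 beats


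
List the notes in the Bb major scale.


Let's work it out.
Major scale pattern: W-W-H-W-W-W-H (2-2-1-2-2-2-1 semitones)
Starting from Bb:
  Bb + 2 semitones → C
  C + 2 semitones → D
  D + 1 semitone → Eb
  Eb + 2 semitones → F
  F + 2 semitones → G
  G + 2 semitones → A
  A + 1 semitone → Bb
Scale = Bb C D Eb F G A


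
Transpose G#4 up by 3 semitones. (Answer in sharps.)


Solution.
G#4: chromatic position 8 in octave 4 → absolute = 4×12 + 8 = 56
Transpose up 3: 56 + 3 = 59
59 = 4×12 + 11 → B in octave 4
Result = B4


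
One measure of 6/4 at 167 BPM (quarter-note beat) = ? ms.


Quarter-note beat duration = 60000 / 167 ms
Beats per measure (6/4) = 6
One measure = 6 × 60000 / 167 = 360000 / 167 ms
= 2155.7 ms


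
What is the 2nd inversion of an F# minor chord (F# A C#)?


Solution.
Root position: F# A C#
2nd inversion: move root and 3rd up an octave
Bass note: C#
Notes (bottom to top) = C# F# A


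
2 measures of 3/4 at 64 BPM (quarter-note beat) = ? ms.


Let's work it out.
Quarter-note beat duration = 60000 / 64 ms
Beats per measure (3/4) = 3
One measure = 3 × 60000 / 64 = 180000 / 64 ms
2 measures = 2 × 180000 / 64 = 360000 / 64
= 5625.0 ms


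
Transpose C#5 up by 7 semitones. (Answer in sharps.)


Step by step:
C#5: chromatic position 1 in octave 5 → absolute = 5×12 + 1 = 61
Transpose up 7: 61 + 7 = 68
68 = 5×12 + 8 → G# in octave 5
Result = G#5


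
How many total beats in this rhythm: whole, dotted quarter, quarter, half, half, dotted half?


Beat values:
  whole = 4 beats
  dotted quarter = 1.5 beats
  quarter = 1 beat
  half = 2 beats
  half = 2 beats
  dotted half = 3 beats
Sum = 4 + 1.5 + 1 + 2 + 2 + 3
= 13.5 beats


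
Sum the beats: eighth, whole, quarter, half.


Step by step:
Beat values:
  eighth = 0.5 beats
  whole = 4 beats
  quarter = 1 beat
  half = 2 beats
Sum = 0.5 + 4 + 1 + 2
= 7.5 beats


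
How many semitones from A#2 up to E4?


Step by step:
Absolute semitone position = octave×12 + chromatic position
A#2: 2×12 + 10 = 34
E4: 4×12 + 4 = 52
Difference = 52 - 34 = 18
= 18 semitones


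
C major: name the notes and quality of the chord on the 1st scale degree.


Solution.
C major scale: C D E F G A B
Diatonic triad on degree 1 stacks scale notes 1, 3, 5: C E G
C→E = 4 semitones; C→G = 7 semitones → major triad
= C E G (major)


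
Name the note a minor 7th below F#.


Reasoning:
A 7th spans 7 letter names, so from F we land on G
A minor 7th = 10 semitones below F#
Spell G at that pitch: G#
= G#


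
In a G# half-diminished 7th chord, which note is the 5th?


Working:
Half-diminished 7th chord = root + minor 3rd + diminished 5th + minor 7th
Seventh chords stack in thirds, so the letter names are G-B-D-F
Root: G#
Minor 3rd above G#: B
Diminished 5th above G#: D
Minor 7th above G#: F#
The 5th = D


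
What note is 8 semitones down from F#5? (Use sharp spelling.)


F#5: chromatic position 6 in octave 5 → absolute = 5×12 + 6 = 66
Transpose down 8: 66 - 8 = 58
58 = 4×12 + 10 → A# in octave 4
Result = A#4


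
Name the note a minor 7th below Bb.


A 7th spans 7 letter names, so from B we land on C
A minor 7th = 10 semitones below Bb
Spell C at that pitch: C
= C


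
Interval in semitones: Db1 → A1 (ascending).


Absolute semitone position = octave×12 + chromatic position
Db1: 1×12 + 1 = 13
A1: 1×12 + 9 = 21
Difference = 21 - 13 = 8
= 8 semitones


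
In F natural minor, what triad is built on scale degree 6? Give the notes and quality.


Solution.
F natural minor scale: F G Ab Bb C Db Eb
Diatonic triad on degree 6 stacks scale notes 6, 1, 3: Db F Ab
Db→F = 4 semitones; Db→Ab = 7 semitones → major triad
= Db F Ab (major)


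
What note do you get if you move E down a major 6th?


Step by step:
major 6th: 6 letter names, 9 semitones
Letter: E - 5 → G
Pitch: E - 9 semitones, spelled as a G → G
= G


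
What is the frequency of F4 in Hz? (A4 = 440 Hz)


Reasoning:
f = 440 × 2^(n/12) where n = semitones from A4
F4: -4 semitones from A4
f = 440 × 2^(-4/12)
f = 349.23 Hz


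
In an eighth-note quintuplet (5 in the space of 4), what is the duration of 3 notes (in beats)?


Let's work it out.
Quintuplet: 5 notes occupy the space of 4 eighth notes
Space = 4 × 1/2 = 2 beats
Each quintuplet note = 2 / 5 = 2/5 beats
3 notes = 3 × 2/5 = 6/5
= 6/5 beats


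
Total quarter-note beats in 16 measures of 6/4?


Step by step:
Time signature 6/4: the bottom number 4 means the quarter note gets one count
The top number 6 means 6 quarter-note beats per measure
Total = 6 × 16 measures
= 96 quarter-note beats


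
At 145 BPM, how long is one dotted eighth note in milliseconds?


Let's work it out.
One quarter-note beat = 60000 / BPM = 60000 / 145 ms
Dotted eighth note = 3/4 × quarter note
Duration = 3/4 × 60000 / 145 = 45000 / 145
= 310.3 ms


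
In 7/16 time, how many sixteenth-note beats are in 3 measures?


Reasoning:
Time signature 7/16: the bottom number 16 means the sixteenth note gets one count
The top number 7 means 7 sixteenth-note beats per measure
Total = 7 × 3 measures
= 21 sixteenth-note beats


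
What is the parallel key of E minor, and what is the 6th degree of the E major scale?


Parallel keys share the same tonic but differ in mode
E minor → parallel is E major
E major scale: E F# G# A B C# D#
= E major; 6th degree = C#


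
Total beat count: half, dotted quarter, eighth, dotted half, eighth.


Reasoning:
Beat values:
  half = 2 beats
  dotted quarter = 1.5 beats
  eighth = 0.5 beats
  dotted half = 3 beats
  eighth = 0.5 beats
Sum = 2 + 1.5 + 0.5 + 3 + 0.5
= 7.5 beats


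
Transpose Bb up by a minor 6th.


Step by step:
minor 6th: 6 letter names, 8 semitones
Letter: B + 5 → G
Pitch: Bb + 8 semitones, spelled as a G → Gb
= Gb


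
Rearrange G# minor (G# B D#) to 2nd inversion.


Reasoning:
Root position: G# B D#
2nd inversion: move root and 3rd up an octave
Bass note: D#
Notes (bottom to top) = D# G# B


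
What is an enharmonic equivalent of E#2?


Step by step:
Enharmonic notes sound the same pitch but are spelled with different letter names
E# and F name the same pitch class
= F2


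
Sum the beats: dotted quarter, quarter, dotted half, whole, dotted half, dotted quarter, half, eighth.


Working:
Beat values:
  dotted quarter = 1.5 beats
  quarter = 1 beat
  dotted half = 3 beats
  whole = 4 beats
  dotted half = 3 beats
  dotted quarter = 1.5 beats
  half = 2 beats
  eighth = 0.5 beats
Sum = 1.5 + 1 + 3 + 4 + 3 + 1.5 + 2 + 0.5
= 16.5 beats


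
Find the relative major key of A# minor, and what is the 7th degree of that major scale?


The relative major shares the key signature and is a minor 3rd above the minor tonic
A minor 3rd above A# is C#
→ relative major of A# minor is C# major
C# major scale: C# D# E# F# G# A# B#
= C# major; 7th degree = B#


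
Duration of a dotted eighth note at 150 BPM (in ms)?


Step by step:
One quarter-note beat = 60000 / BPM = 60000 / 150 ms
Dotted eighth note = 3/4 × quarter note
Duration = 3/4 × 60000 / 150 = 45000 / 150
= 300.0 ms


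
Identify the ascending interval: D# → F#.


Reasoning:
Letter names: D → F spans 3 letter names → a 3rd
Semitones: D# → F# = 3 half-steps
A 3rd of 3 semitones is a minor 3rd
= minor 3rd


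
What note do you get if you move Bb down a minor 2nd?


Step by step:
minor 2nd: 2 letter names, 1 semitones
Letter: B - 1 → A
Pitch: Bb - 1 semitones, spelled as an A → A
= A


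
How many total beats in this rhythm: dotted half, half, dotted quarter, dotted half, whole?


Beat values:
  dotted half = 3 beats
  half = 2 beats
  dotted quarter = 1.5 beats
  dotted half = 3 beats
  whole = 4 beats
Sum = 3 + 2 + 1.5 + 3 + 4
= 13.5 beats


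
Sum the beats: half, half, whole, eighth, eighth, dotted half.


Beat values:
  half = 2 beats
  half = 2 beats
  whole = 4 beats
  eighth = 0.5 beats
  eighth = 0.5 beats
  dotted half = 3 beats
Sum = 2 + 2 + 4 + 0.5 + 0.5 + 3
= 12 beats


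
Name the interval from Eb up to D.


Letter names: E → D spans 7 letter names → a 7th
Semitones: Eb → D = 11 half-steps
A 7th of 11 semitones is a major 7th
= major 7th


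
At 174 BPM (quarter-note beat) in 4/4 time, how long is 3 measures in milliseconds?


Let's work it out.
Quarter-note beat duration = 60000 / 174 ms
Beats per measure (4/4) = 4
One measure = 4 × 60000 / 174 = 240000 / 174 ms
3 measures = 3 × 240000 / 174 = 720000 / 174
= 4137.9 ms


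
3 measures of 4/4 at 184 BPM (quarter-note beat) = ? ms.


Solution.
Quarter-note beat duration = 60000 / 184 ms
Beats per measure (4/4) = 4
One measure = 4 × 60000 / 184 = 240000 / 184 ms
3 measures = 3 × 240000 / 184 = 720000 / 184
= 3913.0 ms


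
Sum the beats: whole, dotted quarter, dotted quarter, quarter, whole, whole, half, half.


Beat values:
  whole = 4 beats
  dotted quarter = 1.5 beats
  dotted quarter = 1.5 beats
  quarter = 1 beat
  whole = 4 beats
  whole = 4 beats
  half = 2 beats
  half = 2 beats
Sum = 4 + 1.5 + 1.5 + 1 + 4 + 4 + 2 + 2
= 20 beats


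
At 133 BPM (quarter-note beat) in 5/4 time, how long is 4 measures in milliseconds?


Quarter-note beat duration = 60000 / 133 ms
Beats per measure (5/4) = 5
One measure = 5 × 60000 / 133 = 300000 / 133 ms
4 measures = 4 × 300000 / 133 = 1200000 / 133
= 9022.6 ms


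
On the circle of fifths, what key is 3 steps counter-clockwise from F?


Step by step:
Each counter-clockwise step moves down a perfect 5th (= up a perfect 4th)
From F: F → Bb → Eb → Ab
= Ab


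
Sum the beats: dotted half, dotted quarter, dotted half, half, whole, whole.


Reasoning:
Beat values:
  dotted half = 3 beats
  dotted quarter = 1.5 beats
  dotted half = 3 beats
  half = 2 beats
  whole = 4 beats
  whole = 4 beats
Sum = 3 + 1.5 + 3 + 2 + 4 + 4
= 17.5 beats


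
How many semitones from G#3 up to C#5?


Solution.
Absolute semitone position = octave×12 + chromatic position
G#3: 3×12 + 8 = 44
C#5: 5×12 + 1 = 61
Difference = 61 - 44 = 17
= 17 semitones


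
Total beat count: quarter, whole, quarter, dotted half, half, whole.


Reasoning:
Beat values:
  quarter = 1 beat
  whole = 4 beats
  quarter = 1 beat
  dotted half = 3 beats
  half = 2 beats
  whole = 4 beats
Sum = 1 + 4 + 1 + 3 + 2 + 4
= 15 beats


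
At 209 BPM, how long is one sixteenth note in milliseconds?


Step by step:
One quarter-note beat = 60000 / BPM = 60000 / 209 ms
Sixteenth note = 1/4 × quarter note
Duration = 1/4 × 60000 / 209 = 15000 / 209
= 71.8 ms


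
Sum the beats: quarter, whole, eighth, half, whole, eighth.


Beat values:
  quarter = 1 beat
  whole = 4 beats
  eighth = 0.5 beats
  half = 2 beats
  whole = 4 beats
  eighth = 0.5 beats
Sum = 1 + 4 + 0.5 + 2 + 4 + 0.5
= 12 beats


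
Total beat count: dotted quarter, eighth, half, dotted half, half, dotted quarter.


Beat values:
  dotted quarter = 1.5 beats
  eighth = 0.5 beats
  half = 2 beats
  dotted half = 3 beats
  half = 2 beats
  dotted quarter = 1.5 beats
Sum = 1.5 + 0.5 + 2 + 3 + 2 + 1.5
= 10.5 beats


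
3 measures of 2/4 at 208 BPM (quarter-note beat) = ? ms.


Working:
Quarter-note beat duration = 60000 / 208 ms
Beats per measure (2/4) = 2
One measure = 2 × 60000 / 208 = 120000 / 208 ms
3 measures = 3 × 120000 / 208 = 360000 / 208
= 1730.8 ms


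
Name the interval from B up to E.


Working:
Letter names: B → E spans 4 letter names → a 4th
Semitones: B → E = 5 half-steps
A 4th of 5 semitones is a perfect 4th
= perfect 4th


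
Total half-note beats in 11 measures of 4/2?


Time signature 4/2: the bottom number 2 means the half note gets one count
The top number 4 means 4 half-note beats per measure
Total = 4 × 11 measures
= 44 half-note beats


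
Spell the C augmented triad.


Let's work it out.
Augmented triad = root + major 3rd (4 semitones) + augmented 5th (8 semitones)
A triad on C stacks thirds, so the chord tones use letter names C-E-G
Root: C
Major 3rd above C: E
Augmented 5th above C: G#
Chord = C E G#


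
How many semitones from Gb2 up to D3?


Absolute semitone position = octave×12 + chromatic position
Gb2: 2×12 + 6 = 30
D3: 3×12 + 2 = 38
Difference = 38 - 30 = 8
= 8 semitones


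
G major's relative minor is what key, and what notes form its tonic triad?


Step by step:
The relative minor shares the major's key signature and starts on its 6th degree
6th degree = a major 6th above the tonic; a major 6th above G is E
→ relative minor of G major is E minor
Tonic triad of E minor = root + minor 3rd + perfect 5th = E G B
= E minor; triad = E G B


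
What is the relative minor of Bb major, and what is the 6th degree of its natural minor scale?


Let's work it out.
The relative minor shares the major's key signature and starts on its 6th degree
6th degree = a major 6th above the tonic; a major 6th above Bb is G
→ relative minor of Bb major is G minor
G natural minor scale: G A Bb C D Eb F
= G minor; 6th degree = Eb


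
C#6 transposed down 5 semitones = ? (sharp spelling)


Working:
C#6: chromatic position 1 in octave 6 → absolute = 6×12 + 1 = 73
Transpose down 5: 73 - 5 = 68
68 = 5×12 + 8 → G# in octave 5
Result = G#5


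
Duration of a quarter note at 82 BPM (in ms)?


Step by step:
One quarter-note beat = 60000 / BPM = 60000 / 82 ms
Duration = 60000 / 82
= 731.7 ms


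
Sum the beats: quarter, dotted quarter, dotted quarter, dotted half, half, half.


Beat values:
  quarter = 1 beat
  dotted quarter = 1.5 beats
  dotted quarter = 1.5 beats
  dotted half = 3 beats
  half = 2 beats
  half = 2 beats
Sum = 1 + 1.5 + 1.5 + 3 + 2 + 2
= 11 beats


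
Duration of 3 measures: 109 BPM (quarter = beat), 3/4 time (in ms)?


Reasoning:
Quarter-note beat duration = 60000 / 109 ms
Beats per measure (3/4) = 3
One measure = 3 × 60000 / 109 = 180000 / 109 ms
3 measures = 3 × 180000 / 109 = 540000 / 109
= 4954.1 ms


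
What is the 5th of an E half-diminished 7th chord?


Step by step:
Half-diminished 7th chord = root + minor 3rd + diminished 5th + minor 7th
Seventh chords stack in thirds, so the letter names are E-G-B-D
Root: E
Minor 3rd above E: G
Diminished 5th above E: Bb
Minor 7th above E: D
The 5th = Bb


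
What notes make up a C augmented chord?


Working:
Augmented triad = root + major 3rd (4 semitones) + augmented 5th (8 semitones)
A triad on C stacks thirds, so the chord tones use letter names C-E-G
Root: C
Major 3rd above C: E
Augmented 5th above C: G#
Chord = C E G#


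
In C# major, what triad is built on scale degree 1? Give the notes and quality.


Let's work it out.
C# major scale: C# D# E# F# G# A# B#
Diatonic triad on degree 1 stacks scale notes 1, 3, 5: C# E# G#
C#→E# = 4 semitones; C#→G# = 7 semitones → major triad
= C# E# G# (major)


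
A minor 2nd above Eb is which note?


A 2nd spans 2 letter names, so from E we land on F
A minor 2nd = 1 semitone above Eb
Spell F at that pitch: Fb
= Fb


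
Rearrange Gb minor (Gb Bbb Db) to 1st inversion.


Let's work it out.
Root position: Gb Bbb Db
1st inversion: move root up an octave
Bass note: Bbb
Notes (bottom to top) = Bbb Db Gb


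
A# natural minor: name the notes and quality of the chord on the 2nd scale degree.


Solution.
A# natural minor scale: A# B# C# D# E# F# G#
Diatonic triad on degree 2 stacks scale notes 2, 4, 6: B# D# F#
B#→D# = 3 semitones; B#→F# = 6 semitones → diminished triad
= B# D# F# (diminished)


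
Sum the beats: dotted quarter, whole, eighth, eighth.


Solution.
Beat values:
  dotted quarter = 1.5 beats
  whole = 4 beats
  eighth = 0.5 beats
  eighth = 0.5 beats
Sum = 1.5 + 4 + 0.5 + 0.5
= 6.5 beats


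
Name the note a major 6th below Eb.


Let's work it out.
A 6th spans 6 letter names, so from E we land on G
A major 6th = 9 semitones below Eb
Spell G at that pitch: Gb
= Gb


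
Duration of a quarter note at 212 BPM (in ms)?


Step by step:
One quarter-note beat = 60000 / BPM = 60000 / 212 ms
Duration = 60000 / 212
= 283.0 ms


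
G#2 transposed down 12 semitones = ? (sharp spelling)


Let's work it out.
G#2: chromatic position 8 in octave 2 → absolute = 2×12 + 8 = 32
Transpose down 12: 32 - 12 = 20
20 = 1×12 + 8 → G# in octave 1
Result = G#1


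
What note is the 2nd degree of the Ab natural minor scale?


Reasoning:
Natural minor scale pattern: W-H-W-W-H-W-W (2-1-2-2-1-2-2 semitones)
Starting from Ab:
  Ab + 2 semitones → Bb
  Bb + 1 semitone → Cb
  Cb + 2 semitones → Db
  Db + 2 semitones → Eb
  Eb + 1 semitone → Fb
  Fb + 2 semitones → Gb
  Gb + 2 semitones → Ab
Scale: Ab Bb Cb Db Eb Fb Gb
Degree 2 = Bb


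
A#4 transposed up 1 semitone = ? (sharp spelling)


Let's work it out.
A#4: chromatic position 10 in octave 4 → absolute = 4×12 + 10 = 58
Transpose up 1: 58 + 1 = 59
59 = 4×12 + 11 → B in octave 4
Result = B4


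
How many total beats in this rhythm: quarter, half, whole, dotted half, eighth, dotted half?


Step by step:
Beat values:
  quarter = 1 beat
  half = 2 beats
  whole = 4 beats
  dotted half = 3 beats
  eighth = 0.5 beats
  dotted half = 3 beats
Sum = 1 + 2 + 4 + 3 + 0.5 + 3
= 13.5 beats


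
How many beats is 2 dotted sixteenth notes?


Solution.
Base sixteenth note = 1/4 beats
Dot 1 adds half the previous value: +1/8
One dotted sixteenth = 1/4 + 1/8 = 3/8
2 of them = 2 × 3/8 = 3/4
= 3/4 beats


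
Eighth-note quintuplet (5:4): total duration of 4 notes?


Quintuplet: 5 notes occupy the space of 4 eighth notes
Space = 4 × 1/2 = 2 beats
Each quintuplet note = 2 / 5 = 2/5 beats
4 notes = 4 × 2/5 = 8/5
= 8/5 beats


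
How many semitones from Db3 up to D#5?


Step by step:
Absolute semitone position = octave×12 + chromatic position
Db3: 3×12 + 1 = 37
D#5: 5×12 + 3 = 63
Difference = 63 - 37 = 26
= 26 semitones


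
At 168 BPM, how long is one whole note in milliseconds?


One quarter-note beat = 60000 / BPM = 60000 / 168 ms
Whole note = 4 × quarter note
Duration = 4 × 60000 / 168 = 240000 / 168
= 1428.6 ms


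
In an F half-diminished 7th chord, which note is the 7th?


Working:
Half-diminished 7th chord = root + minor 3rd + diminished 5th + minor 7th
Seventh chords stack in thirds, so the letter names are F-A-C-E
Root: F
Minor 3rd above F: Ab
Diminished 5th above F: Cb
Minor 7th above F: Eb
The 7th = Eb


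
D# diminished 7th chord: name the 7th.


Diminished 7th chord = root + minor 3rd + diminished 5th + diminished 7th
Seventh chords stack in thirds, so the letter names are D-F-A-C
Root: D#
Minor 3rd above D#: F#
Diminished 5th above D#: A
Diminished 7th above D#: C
The 7th = C


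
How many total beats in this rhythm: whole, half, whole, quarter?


Beat values:
  whole = 4 beats
  half = 2 beats
  whole = 4 beats
  quarter = 1 beat
Sum = 4 + 2 + 4 + 1
= 11 beats


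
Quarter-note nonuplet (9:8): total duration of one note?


Reasoning:
Nonuplet: 9 notes occupy the space of 8 quarter notes
Space = 8 × 1 = 8 beats
Each nonuplet note = 8 / 9 = 8/9 beats
= 8/9 beats


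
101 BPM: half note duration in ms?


One quarter-note beat = 60000 / BPM = 60000 / 101 ms
Half note = 2 × quarter note
Duration = 2 × 60000 / 101 = 120000 / 101
= 1188.1 ms


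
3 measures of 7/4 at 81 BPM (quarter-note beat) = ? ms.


Quarter-note beat duration = 60000 / 81 ms
Beats per measure (7/4) = 7
One measure = 7 × 60000 / 81 = 420000 / 81 ms
3 measures = 3 × 420000 / 81 = 1260000 / 81
= 15555.6 ms


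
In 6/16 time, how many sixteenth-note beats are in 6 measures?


Step by step:
Time signature 6/16: the bottom number 16 means the sixteenth note gets one count
The top number 6 means 6 sixteenth-note beats per measure
Total = 6 × 6 measures
= 36 sixteenth-note beats


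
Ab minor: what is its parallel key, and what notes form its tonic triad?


Reasoning:
Parallel keys share the same tonic but differ in mode
Ab minor → parallel is Ab major
Tonic triad of Ab major = Ab C Eb
= Ab major; triad = Ab C Eb


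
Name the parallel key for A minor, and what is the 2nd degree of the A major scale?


Parallel keys share the same tonic but differ in mode
A minor → parallel is A major
A major scale: A B C# D E F# G#
= A major; 2nd degree = B


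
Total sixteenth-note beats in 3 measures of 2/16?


Time signature 2/16: the bottom number 16 means the sixteenth note gets one count
The top number 2 means 2 sixteenth-note beats per measure
Total = 2 × 3 measures
= 6 sixteenth-note beats


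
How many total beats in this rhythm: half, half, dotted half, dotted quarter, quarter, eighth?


Let's work it out.
Beat values:
  half = 2 beats
  half = 2 beats
  dotted half = 3 beats
  dotted quarter = 1.5 beats
  quarter = 1 beat
  eighth = 0.5 beats
Sum = 2 + 2 + 3 + 1.5 + 1 + 0.5
= 10 beats


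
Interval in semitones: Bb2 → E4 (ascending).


Step by step:
Absolute semitone position = octave×12 + chromatic position
Bb2: 2×12 + 10 = 34
E4: 4×12 + 4 = 52
Difference = 52 - 34 = 18
= 18 semitones


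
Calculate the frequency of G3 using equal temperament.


f = 440 × 2^(n/12) where n = semitones from A4
G3: -14 semitones from A4
f = 440 × 2^(-14/12)
f = 196.00 Hz


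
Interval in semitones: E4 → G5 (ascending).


Absolute semitone position = octave×12 + chromatic position
E4: 4×12 + 4 = 52
G5: 5×12 + 7 = 67
Difference = 67 - 52 = 15
= 15 semitones


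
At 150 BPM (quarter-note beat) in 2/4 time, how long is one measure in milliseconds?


Working:
Quarter-note beat duration = 60000 / 150 ms
Beats per measure (2/4) = 2
One measure = 2 × 60000 / 150 = 120000 / 150 ms
= 800.0 ms


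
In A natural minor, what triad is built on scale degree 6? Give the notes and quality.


A natural minor scale: A B C D E F G
Diatonic triad on degree 6 stacks scale notes 6, 1, 3: F A C
F→A = 4 semitones; F→C = 7 semitones → major triad
= F A C (major)


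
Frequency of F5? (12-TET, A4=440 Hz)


Let's work it out.
f = 440 × 2^(n/12) where n = semitones from A4
F5: 8 semitones from A4
f = 440 × 2^(8/12)
f = 698.46 Hz


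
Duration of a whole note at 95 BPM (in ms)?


Let's work it out.
One quarter-note beat = 60000 / BPM = 60000 / 95 ms
Whole note = 4 × quarter note
Duration = 4 × 60000 / 95 = 240000 / 95
= 2526.3 ms


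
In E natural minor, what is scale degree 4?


Working:
Natural minor scale pattern: W-H-W-W-H-W-W (2-1-2-2-1-2-2 semitones)
Starting from E:
  E + 2 semitones → F#
  F# + 1 semitone → G
  G + 2 semitones → A
  A + 2 semitones → B
  B + 1 semitone → C
  C + 2 semitones → D
  D + 2 semitones → E
Scale: E F# G A B C D
Degree 4 = A


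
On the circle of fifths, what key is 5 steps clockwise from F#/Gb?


Working:
Each clockwise step on the circle of fifths moves up a perfect 5th
From F#/Gb: F#/Gb → Db → Ab → Eb → Bb → F
= F


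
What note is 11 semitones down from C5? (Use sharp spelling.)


Reasoning:
C5: chromatic position 0 in octave 5 → absolute = 5×12 + 0 = 60
Transpose down 11: 60 - 11 = 49
49 = 4×12 + 1 → C# in octave 4
Result = C#4


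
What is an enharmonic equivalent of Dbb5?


Step by step:
Enharmonic notes sound the same pitch but are spelled with different letter names
Dbb and C name the same pitch class
= C5


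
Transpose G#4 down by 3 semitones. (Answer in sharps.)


G#4: chromatic position 8 in octave 4 → absolute = 4×12 + 8 = 56
Transpose down 3: 56 - 3 = 53
53 = 4×12 + 5 → F in octave 4
Result = F4


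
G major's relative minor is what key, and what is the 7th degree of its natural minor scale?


Let's work it out.
The relative minor shares the major's key signature and starts on its 6th degree
6th degree = a major 6th above the tonic; a major 6th above G is E
→ relative minor of G major is E minor
E natural minor scale: E F# G A B C D
= E minor; 7th degree = D


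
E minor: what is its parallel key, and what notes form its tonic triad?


Parallel keys share the same tonic but differ in mode
E minor → parallel is E major
Tonic triad of E major = E G# B
= E major; triad = E G# B


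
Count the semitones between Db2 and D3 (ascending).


Let's work it out.
Absolute semitone position = octave×12 + chromatic position
Db2: 2×12 + 1 = 25
D3: 3×12 + 2 = 38
Difference = 38 - 25 = 13
= 13 semitones


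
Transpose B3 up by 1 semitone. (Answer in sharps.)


Let's work it out.
B3: chromatic position 11 in octave 3 → absolute = 3×12 + 11 = 47
Transpose up 1: 47 + 1 = 48
48 = 4×12 + 0 → C in octave 4
Result = C4


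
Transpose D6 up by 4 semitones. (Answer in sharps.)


Reasoning:
D6: chromatic position 2 in octave 6 → absolute = 6×12 + 2 = 74
Transpose up 4: 74 + 4 = 78
78 = 6×12 + 6 → F# in octave 6
Result = F#6


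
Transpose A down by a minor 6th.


minor 6th: 6 letter names, 8 semitones
Letter: A - 5 → C
Pitch: A - 8 semitones, spelled as a C → C#
= C#


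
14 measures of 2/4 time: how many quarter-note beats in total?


Time signature 2/4: the bottom number 4 means the quarter note gets one count
The top number 2 means 2 quarter-note beats per measure
Total = 2 × 14 measures
= 28 quarter-note beats


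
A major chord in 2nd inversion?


Let's work it out.
Root position: A C# E
2nd inversion: move root and 3rd up an octave
Bass note: E
Notes (bottom to top) = E A C#


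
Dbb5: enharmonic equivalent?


Step by step:
Enharmonic notes sound the same pitch but are spelled with different letter names
Dbb and C name the same pitch class
= C5


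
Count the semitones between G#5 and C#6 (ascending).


Absolute semitone position = octave×12 + chromatic position
G#5: 5×12 + 8 = 68
C#6: 6×12 + 1 = 73
Difference = 73 - 68 = 5
= 5 semitones


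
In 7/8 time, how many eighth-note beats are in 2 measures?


Time signature 7/8: the bottom number 8 means the eighth note gets one count
The top number 7 means 7 eighth-note beats per measure
Total = 7 × 2 measures
= 14 eighth-note beats


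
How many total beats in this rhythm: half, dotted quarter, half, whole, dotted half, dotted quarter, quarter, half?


Beat values:
  half = 2 beats
  dotted quarter = 1.5 beats
  half = 2 beats
  whole = 4 beats
  dotted half = 3 beats
  dotted quarter = 1.5 beats
  quarter = 1 beat
  half = 2 beats
Sum = 2 + 1.5 + 2 + 4 + 3 + 1.5 + 1 + 2
= 17 beats


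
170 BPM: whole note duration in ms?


One quarter-note beat = 60000 / BPM = 60000 / 170 ms
Whole note = 4 × quarter note
Duration = 4 × 60000 / 170 = 240000 / 170
= 1411.8 ms


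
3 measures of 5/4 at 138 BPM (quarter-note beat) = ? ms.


Working:
Quarter-note beat duration = 60000 / 138 ms
Beats per measure (5/4) = 5
One measure = 5 × 60000 / 138 = 300000 / 138 ms
3 measures = 3 × 300000 / 138 = 900000 / 138
= 6521.7 ms


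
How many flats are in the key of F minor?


Flat minor keys: A(0), D(1), G(2), C(3), F(4), Bb(5), Eb(6), Ab(7)
F minor has 4 flats
Order of flats: Bb Eb Ab Db Gb Cb Fb → first 4: Bb, Eb, Ab, Db
= 4 flats


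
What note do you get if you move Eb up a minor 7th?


Step by step:
minor 7th: 7 letter names, 10 semitones
Letter: E + 6 → D
Pitch: Eb + 10 semitones, spelled as a D → Db
= Db


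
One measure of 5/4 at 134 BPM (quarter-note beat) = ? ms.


Reasoning:
Quarter-note beat duration = 60000 / 134 ms
Beats per measure (5/4) = 5
One measure = 5 × 60000 / 134 = 300000 / 134 ms
= 2238.8 ms


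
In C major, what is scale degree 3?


Let's work it out.
Major scale pattern: W-W-H-W-W-W-H (2-2-1-2-2-2-1 semitones)
Starting from C:
  C + 2 semitones → D
  D + 2 semitones → E
  E + 1 semitone → F
  F + 2 semitones → G
  G + 2 semitones → A
  A + 2 semitones → B
  B + 1 semitone → C
Scale: C D E F G A B
Degree 3 = E
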